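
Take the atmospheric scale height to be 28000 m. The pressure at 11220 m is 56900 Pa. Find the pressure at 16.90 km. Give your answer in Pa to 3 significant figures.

P ≈ 46500 Pa

Between two levels, P₂ = P₁ exp(−Δz/H) with Δz = z₂ − z₁.
Δz = 16900 − 11220 = 5680.0 m; Δz/H = 5680.0/28000 = 0.20286.
P₂ = 56900 × exp(−0.20286) = 56900 × 0.81639 = 46453 Pa.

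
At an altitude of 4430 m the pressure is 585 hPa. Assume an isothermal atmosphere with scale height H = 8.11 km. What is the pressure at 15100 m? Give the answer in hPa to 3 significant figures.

Between two levels, P₂ = P₁ exp(−Δz/H) with Δz = z₂ − z₁.
Δz = 15100 − 4430.0 = 10670 m; Δz/H = 10670/8110.0 = 1.3157.
P₂ = 585 × exp(−1.3157) = 585 × 0.26829 = 156.95 hPa.

P ≈ 157 hPa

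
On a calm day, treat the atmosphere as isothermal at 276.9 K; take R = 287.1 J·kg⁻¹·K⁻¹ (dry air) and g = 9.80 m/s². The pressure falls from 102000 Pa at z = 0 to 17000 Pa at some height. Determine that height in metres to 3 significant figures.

z ≈ 14500 m

Scale height: H = RT/g = 287.1 × 276.9 / 9.80 = 8112.0 m.
Invert the barometric formula: z = H ln(P₀/P).
P₀/P = 102000/17000 = 6.0000; ln(6.0000) = 1.7918.
z = 8112.0 × 1.7918 = 14535 m.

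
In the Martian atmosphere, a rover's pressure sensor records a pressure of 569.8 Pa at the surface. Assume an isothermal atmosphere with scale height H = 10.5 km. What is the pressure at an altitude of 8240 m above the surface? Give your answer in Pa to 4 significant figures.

Barometric formula: P = P₀ exp(−z/H).
z/H = 8240.0/10500 = 0.78476; exp(−0.78476) = 0.45623.
P = 569.8 × 0.45623 = 259.96 Pa.

P ≈ 260.0 Pa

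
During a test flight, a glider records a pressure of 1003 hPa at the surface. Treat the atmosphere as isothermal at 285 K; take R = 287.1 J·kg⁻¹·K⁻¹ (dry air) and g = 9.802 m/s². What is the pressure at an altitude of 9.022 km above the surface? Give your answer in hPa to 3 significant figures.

P ≈ 340 hPa

Scale height: H = RT/g = 287.1 × 285 / 9.802 = 8347.6 m.
Barometric formula: P = P₀ exp(−z/H).
z/H = 9022.0/8347.6 = 1.0808; exp(−1.0808) = 0.33932.
P = 1003 × 0.33932 = 340.34 hPa.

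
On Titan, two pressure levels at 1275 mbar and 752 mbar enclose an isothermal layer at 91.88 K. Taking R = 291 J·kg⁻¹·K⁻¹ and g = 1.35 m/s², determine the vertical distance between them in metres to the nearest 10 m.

Δz ≈ 10460 m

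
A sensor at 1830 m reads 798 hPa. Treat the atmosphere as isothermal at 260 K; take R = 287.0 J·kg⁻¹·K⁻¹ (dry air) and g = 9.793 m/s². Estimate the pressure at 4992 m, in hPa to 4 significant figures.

Scale height: H = RT/g = 287.0 × 260 / 9.793 = 7619.7 m.
Between two levels, P₂ = P₁ exp(−Δz/H) with Δz = z₂ − z₁.
Δz = 4992.0 − 1830.0 = 3162.0 m; Δz/H = 3162.0/7619.7 = 0.41498.
P₂ = 798 × exp(−0.41498) = 798 × 0.66035 = 526.96 hPa.

P ≈ 527.0 hPa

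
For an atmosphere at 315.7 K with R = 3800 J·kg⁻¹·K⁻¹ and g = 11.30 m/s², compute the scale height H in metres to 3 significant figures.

The scale height of an isothermal atmosphere is H = RT/g.
H = 3800 × 315.7 / 11.30 = 1199700/11.30 = 106170 m.

H ≈ 106000 m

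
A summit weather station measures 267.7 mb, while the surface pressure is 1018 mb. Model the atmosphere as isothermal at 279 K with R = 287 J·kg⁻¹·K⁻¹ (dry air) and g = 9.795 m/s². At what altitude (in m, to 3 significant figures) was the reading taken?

z ≈ 10900 m

Scale height: H = RT/g = 287 × 279 / 9.795 = 8174.9 m.
Invert the barometric formula: z = H ln(P₀/P).
P₀/P = 1018/267.7 = 3.8028; ln(3.8028) = 1.3357.
z = 8174.9 × 1.3357 = 10919 m.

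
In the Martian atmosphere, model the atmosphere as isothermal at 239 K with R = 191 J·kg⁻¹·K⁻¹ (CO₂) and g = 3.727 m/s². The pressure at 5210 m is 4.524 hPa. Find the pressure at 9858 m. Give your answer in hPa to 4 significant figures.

P ≈ 3.095 hPa

Scale height: H = RT/g = 191 × 239 / 3.727 = 12248 m.
Between two levels, P₂ = P₁ exp(−Δz/H) with Δz = z₂ − z₁.
Δz = 9858.0 − 5210.0 = 4648.0 m; Δz/H = 4648.0/12248 = 0.37949.
P₂ = 4.524 × exp(−0.37949) = 4.524 × 0.68421 = 3.0954 hPa.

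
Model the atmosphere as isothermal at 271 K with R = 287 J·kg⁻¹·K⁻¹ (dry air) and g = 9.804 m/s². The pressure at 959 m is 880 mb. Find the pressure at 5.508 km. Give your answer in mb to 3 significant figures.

P ≈ 496 mb

Scale height: H = RT/g = 287 × 271 / 9.804 = 7933.2 m.
Between two levels, P₂ = P₁ exp(−Δz/H) with Δz = z₂ − z₁.
Δz = 5508.0 − 959.00 = 4549.0 m; Δz/H = 4549.0/7933.2 = 0.57341.
P₂ = 880 × exp(−0.57341) = 880 × 0.56360 = 495.97 mb.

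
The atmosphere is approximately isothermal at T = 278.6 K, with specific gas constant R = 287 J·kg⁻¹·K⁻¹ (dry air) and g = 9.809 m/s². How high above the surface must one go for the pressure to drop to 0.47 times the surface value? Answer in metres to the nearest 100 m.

Scale height: H = RT/g = 287 × 278.6 / 9.809 = 8151.5 m.
Set P/P₀ = exp(−z/H) = 0.47, so z = −H ln(0.47).
−ln(0.47) = 0.75502; z = 8151.5 × 0.75502 = 6154.5 m.

z ≈ 6200 m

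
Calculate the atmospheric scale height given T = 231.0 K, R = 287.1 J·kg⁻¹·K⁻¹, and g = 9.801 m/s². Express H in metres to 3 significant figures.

H ≈ 6770 m

The scale height of an isothermal atmosphere is H = RT/g.
H = 287.1 × 231.0 / 9.801 = 66320/9.801 = 6766.7 m.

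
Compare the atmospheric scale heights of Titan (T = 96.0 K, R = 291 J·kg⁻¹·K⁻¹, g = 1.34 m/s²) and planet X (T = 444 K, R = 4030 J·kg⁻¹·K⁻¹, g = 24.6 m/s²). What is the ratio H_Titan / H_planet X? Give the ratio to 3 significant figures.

H_Titan/H_planet X ≈ 0.287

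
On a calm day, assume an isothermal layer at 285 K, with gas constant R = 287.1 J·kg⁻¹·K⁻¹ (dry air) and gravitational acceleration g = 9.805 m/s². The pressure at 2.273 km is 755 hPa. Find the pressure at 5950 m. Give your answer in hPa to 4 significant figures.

P ≈ 485.9 hPa

Scale height: H = RT/g = 287.1 × 285 / 9.805 = 8345.1 m.
Between two levels, P₂ = P₁ exp(−Δz/H) with Δz = z₂ − z₁.
Δz = 5950.0 − 2273.0 = 3677.0 m; Δz/H = 3677.0/8345.1 = 0.44062.
P₂ = 755 × exp(−0.44062) = 755 × 0.64364 = 485.95 hPa.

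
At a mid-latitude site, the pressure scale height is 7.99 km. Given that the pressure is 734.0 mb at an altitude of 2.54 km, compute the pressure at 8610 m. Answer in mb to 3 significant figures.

P ≈ 343 mb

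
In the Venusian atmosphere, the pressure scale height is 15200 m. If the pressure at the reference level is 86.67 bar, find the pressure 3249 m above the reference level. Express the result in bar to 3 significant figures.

P ≈ 70.0 bar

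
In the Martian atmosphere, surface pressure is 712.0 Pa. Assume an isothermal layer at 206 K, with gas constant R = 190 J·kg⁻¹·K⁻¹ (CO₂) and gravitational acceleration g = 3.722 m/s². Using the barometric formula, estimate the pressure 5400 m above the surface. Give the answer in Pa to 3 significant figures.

P ≈ 426 Pa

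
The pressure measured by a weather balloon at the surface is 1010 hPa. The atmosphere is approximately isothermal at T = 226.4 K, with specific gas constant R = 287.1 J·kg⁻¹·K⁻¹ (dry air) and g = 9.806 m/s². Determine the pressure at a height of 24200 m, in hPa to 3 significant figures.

Scale height: H = RT/g = 287.1 × 226.4 / 9.806 = 6628.5 m.
Barometric formula: P = P₀ exp(−z/H).
z/H = 24200/6628.5 = 3.6509; exp(−3.6509) = 0.025968.
P = 1010 × 0.025968 = 26.228 hPa.

P ≈ 26.2 hPa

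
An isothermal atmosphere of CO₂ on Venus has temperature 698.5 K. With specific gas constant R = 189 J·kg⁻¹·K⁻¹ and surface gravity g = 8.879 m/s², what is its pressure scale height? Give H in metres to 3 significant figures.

H ≈ 14900 m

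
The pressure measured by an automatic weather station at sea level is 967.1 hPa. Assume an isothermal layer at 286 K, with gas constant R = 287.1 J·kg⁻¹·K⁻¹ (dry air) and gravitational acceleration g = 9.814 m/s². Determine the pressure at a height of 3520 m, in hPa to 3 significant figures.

P ≈ 635 hPa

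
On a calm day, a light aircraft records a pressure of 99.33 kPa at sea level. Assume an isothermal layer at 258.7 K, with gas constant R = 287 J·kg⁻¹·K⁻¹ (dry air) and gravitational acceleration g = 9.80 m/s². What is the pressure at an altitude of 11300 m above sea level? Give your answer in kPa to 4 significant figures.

Scale height: H = RT/g = 287 × 258.7 / 9.80 = 7576.2 m.
Barometric formula: P = P₀ exp(−z/H).
z/H = 11300/7576.2 = 1.4915; exp(−1.4915) = 0.22503.
P = 99.33 × 0.22503 = 22.352 kPa.

P ≈ 22.35 kPa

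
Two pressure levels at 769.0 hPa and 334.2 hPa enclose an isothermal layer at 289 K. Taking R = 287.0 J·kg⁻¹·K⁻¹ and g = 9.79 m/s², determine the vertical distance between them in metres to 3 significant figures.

Δz ≈ 7060 m

Hypsometric equation: Δz = (R T̄/g) ln(P₁/P₂).
R T̄/g = 287.0 × 289 / 9.79 = 8472.2 m.
ln(769.0/334.2) = ln(2.3010) = 0.83334.
Δz = 8472.2 × 0.83334 = 7060.2 m.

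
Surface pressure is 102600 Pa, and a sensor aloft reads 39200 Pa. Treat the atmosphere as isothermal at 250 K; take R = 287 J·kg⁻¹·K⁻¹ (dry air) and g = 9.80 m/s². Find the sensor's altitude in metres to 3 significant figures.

z ≈ 7040 m

Scale height: H = RT/g = 287 × 250 / 9.80 = 7321.4 m.
Invert the barometric formula: z = H ln(P₀/P).
P₀/P = 102600/39200 = 2.6173; ln(2.6173) = 0.96214.
z = 7321.4 × 0.96214 = 7044.2 m.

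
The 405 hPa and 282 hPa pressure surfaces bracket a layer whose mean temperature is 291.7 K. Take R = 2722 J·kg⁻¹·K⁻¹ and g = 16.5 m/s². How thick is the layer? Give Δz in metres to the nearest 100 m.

Δz ≈ 17400 m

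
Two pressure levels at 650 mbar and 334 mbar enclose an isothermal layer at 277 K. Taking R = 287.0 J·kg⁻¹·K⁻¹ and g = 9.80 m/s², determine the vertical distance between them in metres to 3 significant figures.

Hypsometric equation: Δz = (R T̄/g) ln(P₁/P₂).
R T̄/g = 287.0 × 277 / 9.80 = 8112.1 m.
ln(650/334) = ln(1.9461) = 0.66583.
Δz = 8112.1 × 0.66583 = 5401.3 m.

Δz ≈ 5400 m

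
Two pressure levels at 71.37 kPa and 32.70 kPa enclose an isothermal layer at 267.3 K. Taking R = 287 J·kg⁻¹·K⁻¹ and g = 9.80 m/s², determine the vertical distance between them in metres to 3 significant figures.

Δz ≈ 6110 m

Hypsometric equation: Δz = (R T̄/g) ln(P₁/P₂).
R T̄/g = 287 × 267.3 / 9.80 = 7828.1 m.
ln(71.37/32.70) = ln(2.1826) = 0.78052.
Δz = 7828.1 × 0.78052 = 6110.0 m.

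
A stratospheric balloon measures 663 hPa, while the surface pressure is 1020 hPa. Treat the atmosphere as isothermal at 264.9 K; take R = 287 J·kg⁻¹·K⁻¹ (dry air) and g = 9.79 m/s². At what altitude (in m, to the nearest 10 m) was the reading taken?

Scale height: H = RT/g = 287 × 264.9 / 9.79 = 7765.7 m.
Invert the barometric formula: z = H ln(P₀/P).
P₀/P = 1020/663 = 1.5385; ln(1.5385) = 0.43081.
z = 7765.7 × 0.43081 = 3345.5 m.

z ≈ 3350 m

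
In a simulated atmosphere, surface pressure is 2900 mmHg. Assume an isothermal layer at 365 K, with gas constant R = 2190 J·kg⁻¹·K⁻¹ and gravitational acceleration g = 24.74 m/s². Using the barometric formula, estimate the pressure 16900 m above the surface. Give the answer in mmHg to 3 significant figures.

P ≈ 1720 mmHg

Scale height: H = RT/g = 2190 × 365 / 24.74 = 32310 m.
Barometric formula: P = P₀ exp(−z/H).
z/H = 16900/32310 = 0.52306; exp(−0.52306) = 0.59270.
P = 2900 × 0.59270 = 1718.8 mmHg.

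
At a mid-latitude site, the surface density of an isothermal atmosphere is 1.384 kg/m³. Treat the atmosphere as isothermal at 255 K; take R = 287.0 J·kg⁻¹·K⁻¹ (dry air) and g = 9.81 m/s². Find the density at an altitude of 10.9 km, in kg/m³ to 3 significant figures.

Scale height: H = RT/g = 287.0 × 255 / 9.81 = 7460.2 m.
In an isothermal atmosphere, density decays like pressure: ρ = ρ₀ exp(−z/H).
z/H = 10900/7460.2 = 1.4611; exp(−1.4611) = 0.23198.
ρ = 1.384 × 0.23198 = 0.32106 kg/m³.

ρ ≈ 0.321 kg/m³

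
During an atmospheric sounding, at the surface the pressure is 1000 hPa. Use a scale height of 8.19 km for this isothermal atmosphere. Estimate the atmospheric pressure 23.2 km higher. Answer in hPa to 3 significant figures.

Barometric formula: P = P₀ exp(−z/H).
z/H = 23200/8190.0 = 2.8327; exp(−2.8327) = 0.058854.
P = 1000 × 0.058854 = 58.854 hPa.

P ≈ 58.9 hPa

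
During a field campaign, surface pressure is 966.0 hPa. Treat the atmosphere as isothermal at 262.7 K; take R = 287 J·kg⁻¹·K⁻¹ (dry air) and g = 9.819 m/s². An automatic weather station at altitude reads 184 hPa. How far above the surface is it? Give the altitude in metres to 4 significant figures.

Scale height: H = RT/g = 287 × 262.7 / 9.819 = 7678.5 m.
Invert the barometric formula: z = H ln(P₀/P).
P₀/P = 966.0/184 = 5.2500; ln(5.2500) = 1.6582.
z = 7678.5 × 1.6582 = 12732 m.

z ≈ 12730 m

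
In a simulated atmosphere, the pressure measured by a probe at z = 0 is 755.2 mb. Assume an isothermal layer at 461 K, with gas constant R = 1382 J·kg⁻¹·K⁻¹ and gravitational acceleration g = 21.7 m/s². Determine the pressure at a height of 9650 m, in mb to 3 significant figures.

Scale height: H = RT/g = 1382 × 461 / 21.7 = 29360 m.
Barometric formula: P = P₀ exp(−z/H).
z/H = 9650.0/29360 = 0.32868; exp(−0.32868) = 0.71987.
P = 755.2 × 0.71987 = 543.65 mb.

P ≈ 544 mb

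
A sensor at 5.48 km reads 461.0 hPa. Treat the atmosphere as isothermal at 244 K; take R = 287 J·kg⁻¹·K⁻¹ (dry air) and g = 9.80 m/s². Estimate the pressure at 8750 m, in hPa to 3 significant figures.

Scale height: H = RT/g = 287 × 244 / 9.80 = 7145.7 m.
Between two levels, P₂ = P₁ exp(−Δz/H) with Δz = z₂ − z₁.
Δz = 8750.0 − 5480.0 = 3270.0 m; Δz/H = 3270.0/7145.7 = 0.45762.
P₂ = 461.0 × exp(−0.45762) = 461.0 × 0.63279 = 291.72 hPa.

P ≈ 292 hPa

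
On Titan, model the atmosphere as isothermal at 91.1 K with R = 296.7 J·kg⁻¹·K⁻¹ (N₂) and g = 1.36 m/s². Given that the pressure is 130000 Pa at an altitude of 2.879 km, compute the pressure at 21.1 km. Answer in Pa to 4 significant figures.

Scale height: H = RT/g = 296.7 × 91.1 / 1.36 = 19875 m.
Between two levels, P₂ = P₁ exp(−Δz/H) with Δz = z₂ − z₁.
Δz = 21100 − 2879.0 = 18221 m; Δz/H = 18221/19875 = 0.91678.
P₂ = 130000 × exp(−0.91678) = 130000 × 0.39980 = 51974 Pa.

P ≈ 51970 Pa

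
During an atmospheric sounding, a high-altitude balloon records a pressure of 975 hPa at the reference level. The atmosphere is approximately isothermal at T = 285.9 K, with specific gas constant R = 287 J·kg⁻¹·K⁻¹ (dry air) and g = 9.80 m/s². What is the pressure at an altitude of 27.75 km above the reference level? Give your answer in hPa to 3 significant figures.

Scale height: H = RT/g = 287 × 285.9 / 9.80 = 8372.8 m.
Barometric formula: P = P₀ exp(−z/H).
z/H = 27750/8372.8 = 3.3143; exp(−3.3143) = 0.036359.
P = 975 × 0.036359 = 35.450 hPa.

P ≈ 35.5 hPa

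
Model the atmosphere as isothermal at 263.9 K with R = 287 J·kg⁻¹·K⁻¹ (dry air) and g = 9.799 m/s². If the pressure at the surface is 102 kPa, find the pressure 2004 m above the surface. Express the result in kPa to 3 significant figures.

Scale height: H = RT/g = 287 × 263.9 / 9.799 = 7729.3 m.
Barometric formula: P = P₀ exp(−z/H).
z/H = 2004.0/7729.3 = 0.25927; exp(−0.25927) = 0.77161.
P = 102 × 0.77161 = 78.704 kPa.

P ≈ 78.7 kPa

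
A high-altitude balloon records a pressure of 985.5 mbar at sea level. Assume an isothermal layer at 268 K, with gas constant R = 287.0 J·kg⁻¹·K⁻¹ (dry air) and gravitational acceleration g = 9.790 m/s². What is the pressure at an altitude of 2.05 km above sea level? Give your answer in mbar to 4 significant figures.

P ≈ 759.2 mbar

Scale height: H = RT/g = 287.0 × 268 / 9.790 = 7856.6 m.
Barometric formula: P = P₀ exp(−z/H).
z/H = 2050.0/7856.6 = 0.26093; exp(−0.26093) = 0.77033.
P = 985.5 × 0.77033 = 759.16 mbar.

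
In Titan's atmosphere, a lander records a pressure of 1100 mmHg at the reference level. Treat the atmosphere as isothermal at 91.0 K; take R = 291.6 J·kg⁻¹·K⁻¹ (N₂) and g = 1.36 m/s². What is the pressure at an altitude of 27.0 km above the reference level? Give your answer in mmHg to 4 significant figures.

Scale height: H = RT/g = 291.6 × 91.0 / 1.36 = 19511 m.
Barometric formula: P = P₀ exp(−z/H).
z/H = 27000/19511 = 1.3838; exp(−1.3838) = 0.25062.
P = 1100 × 0.25062 = 275.68 mmHg.

P ≈ 275.7 mmHg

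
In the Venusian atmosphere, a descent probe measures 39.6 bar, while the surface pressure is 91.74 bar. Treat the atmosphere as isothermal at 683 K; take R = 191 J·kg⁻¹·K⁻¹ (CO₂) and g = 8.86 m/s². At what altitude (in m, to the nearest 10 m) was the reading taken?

z ≈ 12370 m

Scale height: H = RT/g = 191 × 683 / 8.86 = 14724 m.
Invert the barometric formula: z = H ln(P₀/P).
P₀/P = 91.74/39.6 = 2.3167; ln(2.3167) = 0.84014.
z = 14724 × 0.84014 = 12370 m.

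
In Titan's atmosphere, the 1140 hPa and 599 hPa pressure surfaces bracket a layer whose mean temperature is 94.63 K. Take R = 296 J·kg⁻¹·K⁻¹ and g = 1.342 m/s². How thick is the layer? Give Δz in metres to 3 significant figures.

Δz ≈ 13400 m

Hypsometric equation: Δz = (R T̄/g) ln(P₁/P₂).
R T̄/g = 296 × 94.63 / 1.342 = 20872 m.
ln(1140/599) = ln(1.9032) = 0.64354.
Δz = 20872 × 0.64354 = 13432 m.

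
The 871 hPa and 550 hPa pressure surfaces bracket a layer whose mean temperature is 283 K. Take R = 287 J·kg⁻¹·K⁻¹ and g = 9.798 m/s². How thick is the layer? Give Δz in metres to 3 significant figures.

Hypsometric equation: Δz = (R T̄/g) ln(P₁/P₂).
R T̄/g = 287 × 283 / 9.798 = 8289.5 m.
ln(871/550) = ln(1.5836) = 0.45970.
Δz = 8289.5 × 0.45970 = 3810.7 m.

Δz ≈ 3810 m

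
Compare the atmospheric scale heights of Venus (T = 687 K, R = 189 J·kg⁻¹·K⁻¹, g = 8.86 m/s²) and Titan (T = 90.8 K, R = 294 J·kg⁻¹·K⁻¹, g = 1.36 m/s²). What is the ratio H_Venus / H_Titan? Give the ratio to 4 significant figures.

H = RT/g for each body.
H_Venus = 189 × 687 / 8.86 = 14655 m.
H_Titan = 294 × 90.8 / 1.36 = 19629 m.
H_Venus/H_Titan = 14655/19629 = 0.74660.

H_Venus/H_Titan ≈ 0.7466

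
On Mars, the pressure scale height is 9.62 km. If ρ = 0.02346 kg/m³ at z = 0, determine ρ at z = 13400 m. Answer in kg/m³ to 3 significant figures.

In an isothermal atmosphere, density decays like pressure: ρ = ρ₀ exp(−z/H).
z/H = 13400/9620.0 = 1.3929; exp(−1.3929) = 0.24835.
ρ = 0.02346 × 0.24835 = 0.0058263 kg/m³.

ρ ≈ 0.00583 kg/m³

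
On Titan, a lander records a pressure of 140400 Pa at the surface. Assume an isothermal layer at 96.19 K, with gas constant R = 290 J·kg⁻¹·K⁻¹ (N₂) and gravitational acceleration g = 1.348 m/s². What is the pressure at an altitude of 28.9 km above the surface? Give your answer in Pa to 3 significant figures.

Scale height: H = RT/g = 290 × 96.19 / 1.348 = 20694 m.
Barometric formula: P = P₀ exp(−z/H).
z/H = 28900/20694 = 1.3965; exp(−1.3965) = 0.24746.
P = 140400 × 0.24746 = 34743 Pa.

P ≈ 34700 Pa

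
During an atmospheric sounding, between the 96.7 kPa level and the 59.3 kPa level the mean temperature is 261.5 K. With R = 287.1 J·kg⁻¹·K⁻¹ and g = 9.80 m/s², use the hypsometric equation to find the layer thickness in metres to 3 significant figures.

Δz ≈ 3750 m

Hypsometric equation: Δz = (R T̄/g) ln(P₁/P₂).
R T̄/g = 287.1 × 261.5 / 9.80 = 7660.9 m.
ln(96.7/59.3) = ln(1.6307) = 0.48901.
Δz = 7660.9 × 0.48901 = 3746.3 m.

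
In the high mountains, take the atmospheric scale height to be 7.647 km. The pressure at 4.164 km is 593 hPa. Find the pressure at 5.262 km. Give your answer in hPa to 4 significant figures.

Between two levels, P₂ = P₁ exp(−Δz/H) with Δz = z₂ − z₁.
Δz = 5262.0 − 4164.0 = 1098.0 m; Δz/H = 1098.0/7647.0 = 0.14359.
P₂ = 593 × exp(−0.14359) = 593 × 0.86624 = 513.68 hPa.

P ≈ 513.7 hPa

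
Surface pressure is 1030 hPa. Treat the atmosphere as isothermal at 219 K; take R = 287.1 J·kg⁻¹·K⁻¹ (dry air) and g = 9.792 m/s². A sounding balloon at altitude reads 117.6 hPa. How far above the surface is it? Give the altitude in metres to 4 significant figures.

z ≈ 13930 m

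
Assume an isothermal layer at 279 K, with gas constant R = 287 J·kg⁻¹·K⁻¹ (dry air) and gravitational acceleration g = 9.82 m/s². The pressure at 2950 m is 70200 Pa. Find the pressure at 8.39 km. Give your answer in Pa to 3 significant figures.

Scale height: H = RT/g = 287 × 279 / 9.82 = 8154.1 m.
Between two levels, P₂ = P₁ exp(−Δz/H) with Δz = z₂ − z₁.
Δz = 8390.0 − 2950.0 = 5440.0 m; Δz/H = 5440.0/8154.1 = 0.66715.
P₂ = 70200 × exp(−0.66715) = 70200 × 0.51317 = 36025 Pa.

P ≈ 36000 Pa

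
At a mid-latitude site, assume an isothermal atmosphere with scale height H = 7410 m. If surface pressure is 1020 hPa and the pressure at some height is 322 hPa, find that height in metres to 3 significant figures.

z ≈ 8540 m

Invert the barometric formula: z = H ln(P₀/P).
P₀/P = 1020/322 = 3.1677; ln(3.1677) = 1.1530.
z = 7410.0 × 1.1530 = 8543.7 m.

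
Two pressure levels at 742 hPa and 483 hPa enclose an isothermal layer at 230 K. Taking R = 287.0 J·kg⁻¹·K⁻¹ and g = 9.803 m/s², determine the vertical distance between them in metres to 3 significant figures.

Δz ≈ 2890 m

Hypsometric equation: Δz = (R T̄/g) ln(P₁/P₂).
R T̄/g = 287.0 × 230 / 9.803 = 6733.7 m.
ln(742/483) = ln(1.5362) = 0.42931.
Δz = 6733.7 × 0.42931 = 2890.8 m.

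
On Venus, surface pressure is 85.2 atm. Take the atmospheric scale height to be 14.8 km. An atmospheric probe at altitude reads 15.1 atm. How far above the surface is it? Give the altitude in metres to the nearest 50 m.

Invert the barometric formula: z = H ln(P₀/P).
P₀/P = 85.2/15.1 = 5.6424; ln(5.6424) = 1.7303.
z = 14800 × 1.7303 = 25608 m.

z ≈ 25600 m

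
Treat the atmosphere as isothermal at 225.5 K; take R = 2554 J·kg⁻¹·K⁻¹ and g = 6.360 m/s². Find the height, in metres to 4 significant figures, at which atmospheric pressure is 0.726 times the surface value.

Scale height: H = RT/g = 2554 × 225.5 / 6.360 = 90555 m.
Set P/P₀ = exp(−z/H) = 0.726, so z = −H ln(0.726).
−ln(0.726) = 0.32021; z = 90555 × 0.32021 = 28997 m.

z ≈ 29000 m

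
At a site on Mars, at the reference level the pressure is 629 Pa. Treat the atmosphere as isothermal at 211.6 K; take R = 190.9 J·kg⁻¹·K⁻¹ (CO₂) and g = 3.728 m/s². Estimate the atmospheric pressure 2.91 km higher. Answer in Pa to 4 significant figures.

P ≈ 480.9 Pa

Scale height: H = RT/g = 190.9 × 211.6 / 3.728 = 10835 m.
Barometric formula: P = P₀ exp(−z/H).
z/H = 2910.0/10835 = 0.26857; exp(−0.26857) = 0.76447.
P = 629 × 0.76447 = 480.85 Pa.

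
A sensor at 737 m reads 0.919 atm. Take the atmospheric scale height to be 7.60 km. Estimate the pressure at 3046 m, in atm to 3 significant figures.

Between two levels, P₂ = P₁ exp(−Δz/H) with Δz = z₂ − z₁.
Δz = 3046.0 − 737.00 = 2309.0 m; Δz/H = 2309.0/7600.0 = 0.30382.
P₂ = 0.919 × exp(−0.30382) = 0.919 × 0.73799 = 0.67821 atm.

P ≈ 0.678 atm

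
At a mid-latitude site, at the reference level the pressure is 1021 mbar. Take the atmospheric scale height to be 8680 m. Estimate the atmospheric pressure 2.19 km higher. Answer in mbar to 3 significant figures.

P ≈ 793 mbar

Barometric formula: P = P₀ exp(−z/H).
z/H = 2190.0/8680.0 = 0.25230; exp(−0.25230) = 0.77701.
P = 1021 × 0.77701 = 793.33 mbar.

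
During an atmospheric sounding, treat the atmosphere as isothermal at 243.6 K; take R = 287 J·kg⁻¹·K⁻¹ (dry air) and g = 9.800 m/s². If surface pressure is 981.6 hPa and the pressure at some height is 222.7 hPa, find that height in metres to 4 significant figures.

z ≈ 10580 m

Scale height: H = RT/g = 287 × 243.6 / 9.800 = 7134.0 m.
Invert the barometric formula: z = H ln(P₀/P).
P₀/P = 981.6/222.7 = 4.4077; ln(4.4077) = 1.4834.
z = 7134.0 × 1.4834 = 10583 m.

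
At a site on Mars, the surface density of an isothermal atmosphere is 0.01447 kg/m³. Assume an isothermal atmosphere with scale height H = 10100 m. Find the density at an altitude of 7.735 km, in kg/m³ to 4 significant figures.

In an isothermal atmosphere, density decays like pressure: ρ = ρ₀ exp(−z/H).
z/H = 7735.0/10100 = 0.76584; exp(−0.76584) = 0.46494.
ρ = 0.01447 × 0.46494 = 0.0067277 kg/m³.

ρ ≈ 0.006728 kg/m³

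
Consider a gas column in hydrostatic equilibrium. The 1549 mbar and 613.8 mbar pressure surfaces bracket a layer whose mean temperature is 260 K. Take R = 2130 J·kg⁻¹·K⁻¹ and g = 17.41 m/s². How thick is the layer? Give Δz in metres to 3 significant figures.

Δz ≈ 29400 m

Hypsometric equation: Δz = (R T̄/g) ln(P₁/P₂).
R T̄/g = 2130 × 260 / 17.41 = 31809 m.
ln(1549/613.8) = ln(2.5236) = 0.92569.
Δz = 31809 × 0.92569 = 29445 m.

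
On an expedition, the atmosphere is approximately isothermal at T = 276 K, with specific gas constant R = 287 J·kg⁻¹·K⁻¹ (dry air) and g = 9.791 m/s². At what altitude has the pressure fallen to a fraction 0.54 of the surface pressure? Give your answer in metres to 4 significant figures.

Scale height: H = RT/g = 287 × 276 / 9.791 = 8090.3 m.
Set P/P₀ = exp(−z/H) = 0.54, so z = −H ln(0.54).
−ln(0.54) = 0.61619; z = 8090.3 × 0.61619 = 4985.2 m.

z ≈ 4985 m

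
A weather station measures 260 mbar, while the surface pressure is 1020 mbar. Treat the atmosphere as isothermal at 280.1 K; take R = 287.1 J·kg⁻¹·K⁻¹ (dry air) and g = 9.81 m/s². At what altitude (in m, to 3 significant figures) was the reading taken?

z ≈ 11200 m

Scale height: H = RT/g = 287.1 × 280.1 / 9.81 = 8197.4 m.
Invert the barometric formula: z = H ln(P₀/P).
P₀/P = 1020/260 = 3.9231; ln(3.9231) = 1.3669.
z = 8197.4 × 1.3669 = 11205 m.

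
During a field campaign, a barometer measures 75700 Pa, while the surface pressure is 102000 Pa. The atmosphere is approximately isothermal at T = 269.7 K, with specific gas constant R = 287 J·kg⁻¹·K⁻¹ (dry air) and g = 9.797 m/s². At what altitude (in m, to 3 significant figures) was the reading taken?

z ≈ 2360 m

Scale height: H = RT/g = 287 × 269.7 / 9.797 = 7900.8 m.
Invert the barometric formula: z = H ln(P₀/P).
P₀/P = 102000/75700 = 1.3474; ln(1.3474) = 0.29818.
z = 7900.8 × 0.29818 = 2355.9 m.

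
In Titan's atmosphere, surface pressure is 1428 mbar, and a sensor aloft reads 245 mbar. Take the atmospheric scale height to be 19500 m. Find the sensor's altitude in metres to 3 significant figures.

z ≈ 34400 m

Invert the barometric formula: z = H ln(P₀/P).
P₀/P = 1428/245 = 5.8286; ln(5.8286) = 1.7628.
z = 19500 × 1.7628 = 34375 m.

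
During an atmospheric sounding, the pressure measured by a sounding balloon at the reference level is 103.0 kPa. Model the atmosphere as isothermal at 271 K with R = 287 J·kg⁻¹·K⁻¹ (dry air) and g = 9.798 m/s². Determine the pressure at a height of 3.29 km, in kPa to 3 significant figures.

P ≈ 68.1 kPa

Scale height: H = RT/g = 287 × 271 / 9.798 = 7938.0 m.
Barometric formula: P = P₀ exp(−z/H).
z/H = 3290.0/7938.0 = 0.41446; exp(−0.41446) = 0.66070.
P = 103.0 × 0.66070 = 68.052 kPa.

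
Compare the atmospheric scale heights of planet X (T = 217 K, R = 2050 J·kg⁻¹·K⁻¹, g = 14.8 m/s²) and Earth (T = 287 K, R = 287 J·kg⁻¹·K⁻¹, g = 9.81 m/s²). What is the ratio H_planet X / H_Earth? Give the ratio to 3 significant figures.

H = RT/g for each body.
H_planet X = 2050 × 217 / 14.8 = 30057 m.
H_Earth = 287 × 287 / 9.81 = 8396.4 m.
H_planet X/H_Earth = 30057/8396.4 = 3.5797.

H_planet X/H_Earth ≈ 3.58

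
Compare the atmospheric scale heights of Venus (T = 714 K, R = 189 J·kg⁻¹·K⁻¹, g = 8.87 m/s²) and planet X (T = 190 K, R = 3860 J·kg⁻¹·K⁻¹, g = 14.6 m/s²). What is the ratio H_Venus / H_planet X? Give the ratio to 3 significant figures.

H = RT/g for each body.
H_Venus = 189 × 714 / 8.87 = 15214 m.
H_planet X = 3860 × 190 / 14.6 = 50233 m.
H_Venus/H_planet X = 15214/50233 = 0.30287.

H_Venus/H_planet X ≈ 0.303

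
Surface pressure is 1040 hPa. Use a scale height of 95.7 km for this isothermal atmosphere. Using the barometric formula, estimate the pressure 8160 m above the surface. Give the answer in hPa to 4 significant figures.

Barometric formula: P = P₀ exp(−z/H).
z/H = 8160.0/95700 = 0.085266; exp(−0.085266) = 0.91827.
P = 1040 × 0.91827 = 955.00 hPa.

P ≈ 955.0 hPa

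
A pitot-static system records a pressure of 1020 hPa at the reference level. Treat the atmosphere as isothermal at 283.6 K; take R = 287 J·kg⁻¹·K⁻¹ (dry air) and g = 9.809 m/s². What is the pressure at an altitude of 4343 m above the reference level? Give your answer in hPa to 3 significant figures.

Scale height: H = RT/g = 287 × 283.6 / 9.809 = 8297.8 m.
Barometric formula: P = P₀ exp(−z/H).
z/H = 4343.0/8297.8 = 0.52339; exp(−0.52339) = 0.59251.
P = 1020 × 0.59251 = 604.36 hPa.

P ≈ 604 hPa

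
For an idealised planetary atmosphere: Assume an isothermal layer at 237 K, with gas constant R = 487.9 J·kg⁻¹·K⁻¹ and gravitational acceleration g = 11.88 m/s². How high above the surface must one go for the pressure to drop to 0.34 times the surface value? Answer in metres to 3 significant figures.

z ≈ 10500 m

Scale height: H = RT/g = 487.9 × 237 / 11.88 = 9733.4 m.
Set P/P₀ = exp(−z/H) = 0.34, so z = −H ln(0.34).
−ln(0.34) = 1.0788; z = 9733.4 × 1.0788 = 10500 m.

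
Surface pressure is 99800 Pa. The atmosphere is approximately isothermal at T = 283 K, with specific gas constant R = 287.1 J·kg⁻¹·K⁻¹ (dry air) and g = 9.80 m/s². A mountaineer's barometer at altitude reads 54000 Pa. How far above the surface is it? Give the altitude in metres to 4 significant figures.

z ≈ 5092 m

Scale height: H = RT/g = 287.1 × 283 / 9.80 = 8290.7 m.
Invert the barometric formula: z = H ln(P₀/P).
P₀/P = 99800/54000 = 1.8481; ln(1.8481) = 0.61416.
z = 8290.7 × 0.61416 = 5091.8 m.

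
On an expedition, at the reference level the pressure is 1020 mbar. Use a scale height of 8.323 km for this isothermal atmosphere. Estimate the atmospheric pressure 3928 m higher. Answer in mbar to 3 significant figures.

P ≈ 636 mbar

Barometric formula: P = P₀ exp(−z/H).
z/H = 3928.0/8323.0 = 0.47195; exp(−0.47195) = 0.62378.
P = 1020 × 0.62378 = 636.26 mbar.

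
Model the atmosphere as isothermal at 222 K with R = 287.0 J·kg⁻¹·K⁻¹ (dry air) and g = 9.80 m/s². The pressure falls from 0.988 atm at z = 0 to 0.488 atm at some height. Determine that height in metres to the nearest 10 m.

Scale height: H = RT/g = 287.0 × 222 / 9.80 = 6501.4 m.
Invert the barometric formula: z = H ln(P₀/P).
P₀/P = 0.988/0.488 = 2.0246; ln(2.0246) = 0.70537.
z = 6501.4 × 0.70537 = 4585.9 m.

z ≈ 4590 m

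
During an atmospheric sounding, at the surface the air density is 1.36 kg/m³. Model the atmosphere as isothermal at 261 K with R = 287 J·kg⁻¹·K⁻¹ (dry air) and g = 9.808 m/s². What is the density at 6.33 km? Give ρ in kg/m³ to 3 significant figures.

ρ ≈ 0.594 kg/m³

Scale height: H = RT/g = 287 × 261 / 9.808 = 7637.3 m.
In an isothermal atmosphere, density decays like pressure: ρ = ρ₀ exp(−z/H).
z/H = 6330.0/7637.3 = 0.82883; exp(−0.82883) = 0.43656.
ρ = 1.36 × 0.43656 = 0.59372 kg/m³.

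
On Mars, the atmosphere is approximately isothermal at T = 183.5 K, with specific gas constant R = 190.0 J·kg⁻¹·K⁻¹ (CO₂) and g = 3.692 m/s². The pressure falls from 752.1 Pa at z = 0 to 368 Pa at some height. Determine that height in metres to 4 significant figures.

Scale height: H = RT/g = 190.0 × 183.5 / 3.692 = 9443.4 m.
Invert the barometric formula: z = H ln(P₀/P).
P₀/P = 752.1/368 = 2.0438; ln(2.0438) = 0.71481.
z = 9443.4 × 0.71481 = 6750.2 m.

z ≈ 6750 m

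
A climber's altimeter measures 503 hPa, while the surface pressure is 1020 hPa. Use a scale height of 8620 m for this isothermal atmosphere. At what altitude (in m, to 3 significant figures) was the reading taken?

z ≈ 6090 m

Invert the barometric formula: z = H ln(P₀/P).
P₀/P = 1020/503 = 2.0278; ln(2.0278) = 0.70695.
z = 8620.0 × 0.70695 = 6093.9 m.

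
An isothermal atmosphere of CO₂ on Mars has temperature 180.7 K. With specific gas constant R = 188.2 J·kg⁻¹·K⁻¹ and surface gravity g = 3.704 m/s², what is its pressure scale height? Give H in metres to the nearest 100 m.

H ≈ 9200 m

The scale height of an isothermal atmosphere is H = RT/g.
H = 188.2 × 180.7 / 3.704 = 34008/3.704 = 9181.4 m.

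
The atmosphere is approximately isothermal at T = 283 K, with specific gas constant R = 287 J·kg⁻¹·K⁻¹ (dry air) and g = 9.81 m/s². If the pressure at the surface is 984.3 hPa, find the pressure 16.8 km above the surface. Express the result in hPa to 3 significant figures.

P ≈ 129 hPa

Scale height: H = RT/g = 287 × 283 / 9.81 = 8279.4 m.
Barometric formula: P = P₀ exp(−z/H).
z/H = 16800/8279.4 = 2.0291; exp(−2.0291) = 0.13145.
P = 984.3 × 0.13145 = 129.39 hPa.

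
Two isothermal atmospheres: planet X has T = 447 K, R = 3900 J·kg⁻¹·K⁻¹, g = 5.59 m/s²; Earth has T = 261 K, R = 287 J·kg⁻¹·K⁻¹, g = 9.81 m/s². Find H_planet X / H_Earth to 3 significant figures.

H = RT/g for each body.
H_planet X = 3900 × 447 / 5.59 = 311860 m.
H_Earth = 287 × 261 / 9.81 = 7635.8 m.
H_planet X/H_Earth = 311860/7635.8 = 40.842.

H_planet X/H_Earth ≈ 40.8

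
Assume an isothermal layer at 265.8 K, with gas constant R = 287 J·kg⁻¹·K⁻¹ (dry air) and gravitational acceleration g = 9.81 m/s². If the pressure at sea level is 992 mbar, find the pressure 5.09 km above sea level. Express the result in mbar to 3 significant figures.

Scale height: H = RT/g = 287 × 265.8 / 9.81 = 7776.2 m.
Barometric formula: P = P₀ exp(−z/H).
z/H = 5090.0/7776.2 = 0.65456; exp(−0.65456) = 0.51967.
P = 992 × 0.51967 = 515.51 mbar.

P ≈ 516 mbar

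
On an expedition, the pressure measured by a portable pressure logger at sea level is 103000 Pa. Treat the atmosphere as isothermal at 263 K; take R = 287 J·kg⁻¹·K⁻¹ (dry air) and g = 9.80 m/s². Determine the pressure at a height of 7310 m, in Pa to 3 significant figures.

Scale height: H = RT/g = 287 × 263 / 9.80 = 7702.1 m.
Barometric formula: P = P₀ exp(−z/H).
z/H = 7310.0/7702.1 = 0.94909; exp(−0.94909) = 0.38709.
P = 103000 × 0.38709 = 39870 Pa.

P ≈ 39900 Pa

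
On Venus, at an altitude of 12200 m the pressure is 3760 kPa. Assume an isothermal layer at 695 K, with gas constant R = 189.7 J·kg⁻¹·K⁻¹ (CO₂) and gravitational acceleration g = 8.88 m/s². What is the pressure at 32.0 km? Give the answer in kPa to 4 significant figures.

Scale height: H = RT/g = 189.7 × 695 / 8.88 = 14847 m.
Between two levels, P₂ = P₁ exp(−Δz/H) with Δz = z₂ − z₁.
Δz = 32000 − 12200 = 19800 m; Δz/H = 19800/14847 = 1.3336.
P₂ = 3760 × exp(−1.3336) = 3760 × 0.26353 = 990.87 kPa.

P ≈ 990.9 kPa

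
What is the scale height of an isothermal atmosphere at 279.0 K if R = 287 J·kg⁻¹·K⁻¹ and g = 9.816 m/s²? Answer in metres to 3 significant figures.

H ≈ 8160 m

The scale height of an isothermal atmosphere is H = RT/g.
H = 287 × 279.0 / 9.816 = 80073/9.816 = 8157.4 m.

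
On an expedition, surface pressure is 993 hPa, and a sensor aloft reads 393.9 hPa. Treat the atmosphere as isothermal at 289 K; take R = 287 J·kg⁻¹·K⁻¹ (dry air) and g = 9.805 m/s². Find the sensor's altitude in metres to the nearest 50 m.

z ≈ 7800 m

Scale height: H = RT/g = 287 × 289 / 9.805 = 8459.3 m.
Invert the barometric formula: z = H ln(P₀/P).
P₀/P = 993/393.9 = 2.5209; ln(2.5209) = 0.92462.
z = 8459.3 × 0.92462 = 7821.6 m.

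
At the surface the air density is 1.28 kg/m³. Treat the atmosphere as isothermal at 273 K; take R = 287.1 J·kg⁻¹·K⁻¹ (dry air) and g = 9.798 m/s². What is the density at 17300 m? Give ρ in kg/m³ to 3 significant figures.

ρ ≈ 0.147 kg/m³

Scale height: H = RT/g = 287.1 × 273 / 9.798 = 7999.4 m.
In an isothermal atmosphere, density decays like pressure: ρ = ρ₀ exp(−z/H).
z/H = 17300/7999.4 = 2.1627; exp(−2.1627) = 0.11501.
ρ = 1.28 × 0.11501 = 0.14721 kg/m³.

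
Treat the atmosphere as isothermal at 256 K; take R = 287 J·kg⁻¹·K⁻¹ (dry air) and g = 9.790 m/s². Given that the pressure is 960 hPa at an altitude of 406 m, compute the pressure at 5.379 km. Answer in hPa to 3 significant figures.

P ≈ 495 hPa

Scale height: H = RT/g = 287 × 256 / 9.790 = 7504.8 m.
Between two levels, P₂ = P₁ exp(−Δz/H) with Δz = z₂ − z₁.
Δz = 5379.0 − 406.00 = 4973.0 m; Δz/H = 4973.0/7504.8 = 0.66264.
P₂ = 960 × exp(−0.66264) = 960 × 0.51549 = 494.87 hPa.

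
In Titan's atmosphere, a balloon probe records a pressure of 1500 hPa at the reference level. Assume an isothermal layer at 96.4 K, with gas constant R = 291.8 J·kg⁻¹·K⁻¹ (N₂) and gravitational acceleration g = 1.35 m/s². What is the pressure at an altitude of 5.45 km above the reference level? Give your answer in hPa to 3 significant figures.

P ≈ 1150 hPa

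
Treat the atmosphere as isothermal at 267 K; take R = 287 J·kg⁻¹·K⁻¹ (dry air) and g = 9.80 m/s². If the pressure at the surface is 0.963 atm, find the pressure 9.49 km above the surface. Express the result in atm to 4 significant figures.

Scale height: H = RT/g = 287 × 267 / 9.80 = 7819.3 m.
Barometric formula: P = P₀ exp(−z/H).
z/H = 9490.0/7819.3 = 1.2137; exp(−1.2137) = 0.29710.
P = 0.963 × 0.29710 = 0.28611 atm.

P ≈ 0.2861 atm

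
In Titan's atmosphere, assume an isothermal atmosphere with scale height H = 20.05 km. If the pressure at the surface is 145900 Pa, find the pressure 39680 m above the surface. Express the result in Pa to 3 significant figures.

Barometric formula: P = P₀ exp(−z/H).
z/H = 39680/20050 = 1.9791; exp(−1.9791) = 0.13819.
P = 145900 × 0.13819 = 20162 Pa.

P ≈ 20200 Pa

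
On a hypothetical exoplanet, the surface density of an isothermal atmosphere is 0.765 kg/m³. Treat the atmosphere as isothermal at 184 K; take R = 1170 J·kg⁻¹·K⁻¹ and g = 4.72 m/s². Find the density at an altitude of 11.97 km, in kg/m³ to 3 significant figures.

Scale height: H = RT/g = 1170 × 184 / 4.72 = 45610 m.
In an isothermal atmosphere, density decays like pressure: ρ = ρ₀ exp(−z/H).
z/H = 11970/45610 = 0.26244; exp(−0.26244) = 0.76917.
ρ = 0.765 × 0.76917 = 0.58842 kg/m³.

ρ ≈ 0.588 kg/m³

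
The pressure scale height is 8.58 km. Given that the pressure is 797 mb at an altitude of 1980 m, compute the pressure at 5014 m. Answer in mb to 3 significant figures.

Between two levels, P₂ = P₁ exp(−Δz/H) with Δz = z₂ − z₁.
Δz = 5014.0 − 1980.0 = 3034.0 m; Δz/H = 3034.0/8580.0 = 0.35361.
P₂ = 797 × exp(−0.35361) = 797 × 0.70215 = 559.61 mb.

P ≈ 560 mb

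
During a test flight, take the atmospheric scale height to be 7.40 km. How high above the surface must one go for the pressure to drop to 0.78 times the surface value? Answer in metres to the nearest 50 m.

Set P/P₀ = exp(−z/H) = 0.78, so z = −H ln(0.78).
−ln(0.78) = 0.24846; z = 7400.0 × 0.24846 = 1838.6 m.

z ≈ 1850 m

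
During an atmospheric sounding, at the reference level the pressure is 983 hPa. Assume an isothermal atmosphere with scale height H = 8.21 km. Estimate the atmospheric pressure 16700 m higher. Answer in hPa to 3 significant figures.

Barometric formula: P = P₀ exp(−z/H).
z/H = 16700/8210.0 = 2.0341; exp(−2.0341) = 0.13080.
P = 983 × 0.13080 = 128.58 hPa.

P ≈ 129 hPa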